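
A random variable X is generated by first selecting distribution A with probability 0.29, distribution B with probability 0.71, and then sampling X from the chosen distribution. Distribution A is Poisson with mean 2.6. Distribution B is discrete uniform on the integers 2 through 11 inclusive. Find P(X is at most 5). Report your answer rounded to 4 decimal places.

Conditional on each component, P(X ≤ 5): A: 0.950963; B: 0.4.
By total probability, P(X ≤ 5) = 0.29·0.950963 + 0.71·0.4 = 0.559779.

0.5598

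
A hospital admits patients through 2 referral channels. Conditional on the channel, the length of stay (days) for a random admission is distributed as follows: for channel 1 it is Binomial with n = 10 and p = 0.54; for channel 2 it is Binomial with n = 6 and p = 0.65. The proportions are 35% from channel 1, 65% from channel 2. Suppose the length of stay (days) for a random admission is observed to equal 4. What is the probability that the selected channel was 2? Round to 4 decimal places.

Likelihoods P(X=4 | ·): 1: 0.169177; 2: 0.328005.
Posterior ∝ prior × likelihood. Numerator for 2: 0.65·0.328005 = 0.213203.
Normalizing constant: 0.35·0.169177 + 0.65·0.328005 = 0.272415.
P(2 | observation) = 0.213203 / 0.272415 = 0.782641.

0.7826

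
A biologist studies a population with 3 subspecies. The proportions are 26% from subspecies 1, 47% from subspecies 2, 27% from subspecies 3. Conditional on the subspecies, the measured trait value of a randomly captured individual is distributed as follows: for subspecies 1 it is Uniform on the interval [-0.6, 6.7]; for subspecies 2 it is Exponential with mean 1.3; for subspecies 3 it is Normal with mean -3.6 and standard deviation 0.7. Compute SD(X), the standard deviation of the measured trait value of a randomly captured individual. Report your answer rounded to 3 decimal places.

2.934

Per component, 1: μ=3.05, E[X²]=13.7433; 2: μ=1.3, E[X²]=3.38; 3: μ=-3.6, E[X²]=13.45.
E[X] = 0.26·3.05 + 0.47·1.3 + 0.27·-3.6 = 0.432.
E[X²] = 0.26·13.7433 + 0.47·3.38 + 0.27·13.45 = 8.79337.
Var(X) = E[X²] − (E[X])² = 8.79337 − 0.186624 = 8.60674.
SD(X) = √8.60674 = 2.93373.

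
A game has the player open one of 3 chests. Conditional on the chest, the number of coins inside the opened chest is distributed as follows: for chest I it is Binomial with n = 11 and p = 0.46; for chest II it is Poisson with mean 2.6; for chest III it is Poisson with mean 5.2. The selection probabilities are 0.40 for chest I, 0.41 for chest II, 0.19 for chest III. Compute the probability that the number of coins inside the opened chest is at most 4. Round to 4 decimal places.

0.5854

Conditional on each chest, P(X ≤ 4): I: 0.371199; II: 0.877423; III: 0.406128.
By total probability, P(X ≤ 4) = 0.4·0.371199 + 0.41·0.877423 + 0.19·0.406128 = 0.585388.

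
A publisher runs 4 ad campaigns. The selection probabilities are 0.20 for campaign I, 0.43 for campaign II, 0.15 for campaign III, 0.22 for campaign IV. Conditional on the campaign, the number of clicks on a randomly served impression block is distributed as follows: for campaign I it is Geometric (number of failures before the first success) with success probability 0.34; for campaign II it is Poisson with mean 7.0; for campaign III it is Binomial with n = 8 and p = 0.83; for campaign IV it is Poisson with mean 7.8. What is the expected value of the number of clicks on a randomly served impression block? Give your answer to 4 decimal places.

6.1102

Component means — I: 1.94118; II: 7; III: 6.64; IV: 7.8.
E[X] = 0.2·1.94118 + 0.43·7 + 0.15·6.64 + 0.22·7.8 = 6.11024.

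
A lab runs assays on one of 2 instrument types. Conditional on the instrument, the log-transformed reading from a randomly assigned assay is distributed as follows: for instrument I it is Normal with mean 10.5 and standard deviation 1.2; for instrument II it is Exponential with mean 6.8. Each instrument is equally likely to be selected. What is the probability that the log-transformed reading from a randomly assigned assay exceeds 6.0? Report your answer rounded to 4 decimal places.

Conditional on each instrument, P(X > 6.0): I: 0.999912; II: 0.413808.
By total probability, P(X > 6.0) = 0.5·0.999912 + 0.5·0.413808 = 0.70686.

0.7069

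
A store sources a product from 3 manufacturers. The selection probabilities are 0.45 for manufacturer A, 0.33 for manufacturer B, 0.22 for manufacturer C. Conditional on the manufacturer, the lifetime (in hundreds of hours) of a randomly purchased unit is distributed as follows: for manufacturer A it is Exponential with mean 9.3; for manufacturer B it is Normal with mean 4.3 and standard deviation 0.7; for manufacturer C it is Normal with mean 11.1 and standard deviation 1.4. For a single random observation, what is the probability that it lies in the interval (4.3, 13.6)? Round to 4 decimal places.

Conditional on each manufacturer, P(4.3 < X < 13.6): A: 0.398105; B: 0.5; C: 0.962927.
By total probability, P(4.3 < X < 13.6) = 0.45·0.398105 + 0.33·0.5 + 0.22·0.962927 = 0.555991.

0.5560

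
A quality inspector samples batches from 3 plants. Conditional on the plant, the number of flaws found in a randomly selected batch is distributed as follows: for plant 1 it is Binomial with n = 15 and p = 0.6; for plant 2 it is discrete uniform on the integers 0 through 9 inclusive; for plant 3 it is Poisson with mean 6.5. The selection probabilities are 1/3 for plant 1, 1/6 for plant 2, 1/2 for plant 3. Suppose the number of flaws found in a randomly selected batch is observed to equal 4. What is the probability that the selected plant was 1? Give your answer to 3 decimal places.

0.033

Likelihoods P(X=4 | ·): 1: 0.00741989; 2: 0.1; 3: 0.111822.
Posterior ∝ prior × likelihood. Numerator for 1: 0.333333·0.00741989 = 0.0024733.
Normalizing constant: 0.333333·0.00741989 + 0.166667·0.1 + 0.5·0.111822 = 0.0750511.
P(1 | observation) = 0.0024733 / 0.0750511 = 0.0329549.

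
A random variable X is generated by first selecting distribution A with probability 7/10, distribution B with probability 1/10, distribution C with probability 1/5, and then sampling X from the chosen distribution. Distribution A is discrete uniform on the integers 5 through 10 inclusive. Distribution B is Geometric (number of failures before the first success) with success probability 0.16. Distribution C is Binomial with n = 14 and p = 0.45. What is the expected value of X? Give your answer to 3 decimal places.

7.035

Component means — A: 7.5; B: 5.25; C: 6.3.
E[X] = 0.7·7.5 + 0.1·5.25 + 0.2·6.3 = 7.035.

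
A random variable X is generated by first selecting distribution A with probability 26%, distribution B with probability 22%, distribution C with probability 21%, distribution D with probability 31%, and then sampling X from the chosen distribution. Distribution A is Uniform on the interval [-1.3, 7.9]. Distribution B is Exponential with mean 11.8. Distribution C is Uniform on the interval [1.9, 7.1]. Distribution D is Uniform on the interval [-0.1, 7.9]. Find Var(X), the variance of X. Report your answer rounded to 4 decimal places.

Per component, A: μ=3.3, E[X²]=17.9433; B: μ=11.8, E[X²]=278.48; C: μ=4.5, E[X²]=22.5033; D: μ=3.9, E[X²]=20.5433.
E[X] = 0.26·3.3 + 0.22·11.8 + 0.21·4.5 + 0.31·3.9 = 5.608.
E[X²] = 0.26·17.9433 + 0.22·278.48 + 0.21·22.5033 + 0.31·20.5433 = 77.025.
Var(X) = E[X²] − (E[X])² = 77.025 − 31.4497 = 45.5753.

45.5753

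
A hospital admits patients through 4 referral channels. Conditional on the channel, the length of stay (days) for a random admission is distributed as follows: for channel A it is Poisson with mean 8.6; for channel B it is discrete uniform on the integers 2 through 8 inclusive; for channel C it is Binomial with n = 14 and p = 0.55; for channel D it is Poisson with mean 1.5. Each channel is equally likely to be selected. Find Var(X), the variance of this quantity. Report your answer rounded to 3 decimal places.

12.026

Per component, A: μ=8.6, E[X²]=82.56; B: μ=5, E[X²]=29; C: μ=7.7, E[X²]=62.755; D: μ=1.5, E[X²]=3.75.
E[X] = 0.25·8.6 + 0.25·5 + 0.25·7.7 + 0.25·1.5 = 5.7.
E[X²] = 0.25·82.56 + 0.25·29 + 0.25·62.755 + 0.25·3.75 = 44.5162.
Var(X) = E[X²] − (E[X])² = 44.5162 − 32.49 = 12.0262.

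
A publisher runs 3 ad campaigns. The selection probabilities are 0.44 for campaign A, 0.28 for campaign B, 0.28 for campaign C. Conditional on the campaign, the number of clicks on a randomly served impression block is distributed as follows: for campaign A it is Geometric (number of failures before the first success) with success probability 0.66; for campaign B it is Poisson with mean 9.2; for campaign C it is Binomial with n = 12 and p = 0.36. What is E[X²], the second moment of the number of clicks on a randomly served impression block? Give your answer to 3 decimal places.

32.735

For each component E[X²] = Var + (mean)², giving A: 1.04591; B: 93.84; C: 21.4272.
Overall E[X²] = 0.44·1.04591 + 0.28·93.84 + 0.28·21.4272 = 32.735.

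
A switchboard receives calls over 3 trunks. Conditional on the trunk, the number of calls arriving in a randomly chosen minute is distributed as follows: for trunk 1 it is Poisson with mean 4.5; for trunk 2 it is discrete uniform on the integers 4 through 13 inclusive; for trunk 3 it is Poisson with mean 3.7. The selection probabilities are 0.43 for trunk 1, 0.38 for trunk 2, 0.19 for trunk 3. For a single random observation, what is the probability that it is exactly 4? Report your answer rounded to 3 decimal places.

0.156

Conditional on each trunk, P(X = 4): 1: 0.189808; 2: 0.1; 3: 0.193066.
By total probability, P(X = 4) = 0.43·0.189808 + 0.38·0.1 + 0.19·0.193066 = 0.1563.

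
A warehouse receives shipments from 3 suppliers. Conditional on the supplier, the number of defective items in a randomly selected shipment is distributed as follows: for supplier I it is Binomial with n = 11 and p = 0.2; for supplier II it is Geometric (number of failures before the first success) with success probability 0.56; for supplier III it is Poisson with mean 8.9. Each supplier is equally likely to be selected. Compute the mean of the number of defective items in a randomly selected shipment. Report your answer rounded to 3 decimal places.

Component means — I: 2.2; II: 0.785714; III: 8.9.
E[X] = 0.333333·2.2 + 0.333333·0.785714 + 0.333333·8.9 = 3.9619.

3.962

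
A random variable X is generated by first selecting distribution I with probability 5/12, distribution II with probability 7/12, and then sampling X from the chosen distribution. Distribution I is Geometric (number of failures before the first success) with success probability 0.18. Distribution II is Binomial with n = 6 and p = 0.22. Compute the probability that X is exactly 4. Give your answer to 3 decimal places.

0.046

Conditional on each component, P(X = 4): I: 0.0813819; II: 0.0213782.
By total probability, P(X = 4) = 0.416667·0.0813819 + 0.583333·0.0213782 = 0.0463798.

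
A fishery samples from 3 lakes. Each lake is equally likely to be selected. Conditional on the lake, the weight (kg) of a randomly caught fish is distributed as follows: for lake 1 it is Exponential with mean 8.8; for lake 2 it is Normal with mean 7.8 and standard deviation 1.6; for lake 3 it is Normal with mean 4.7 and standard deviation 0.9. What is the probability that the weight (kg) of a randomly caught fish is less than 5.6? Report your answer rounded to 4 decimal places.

0.4656

Conditional on each lake, P(X < 5.6): 1: 0.470787; 2: 0.0845657; 3: 0.841345.
By total probability, P(X < 5.6) = 0.333333·0.470787 + 0.333333·0.0845657 + 0.333333·0.841345 = 0.465566.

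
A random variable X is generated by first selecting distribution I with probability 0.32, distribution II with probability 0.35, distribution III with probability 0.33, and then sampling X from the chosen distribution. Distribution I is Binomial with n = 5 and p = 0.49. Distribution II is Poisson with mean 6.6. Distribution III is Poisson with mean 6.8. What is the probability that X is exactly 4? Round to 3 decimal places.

0.117

Conditional on each component, P(X = 4): I: 0.147002; II: 0.107553; III: 0.0992252.
By total probability, P(X = 4) = 0.32·0.147002 + 0.35·0.107553 + 0.33·0.0992252 = 0.117428.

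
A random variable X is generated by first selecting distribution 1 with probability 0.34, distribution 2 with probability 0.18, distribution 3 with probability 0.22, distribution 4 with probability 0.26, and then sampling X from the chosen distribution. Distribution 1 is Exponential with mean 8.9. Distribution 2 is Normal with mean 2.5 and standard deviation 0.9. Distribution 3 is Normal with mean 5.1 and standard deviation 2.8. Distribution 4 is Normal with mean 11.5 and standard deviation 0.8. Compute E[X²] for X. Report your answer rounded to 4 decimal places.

For each component E[X²] = Var + (mean)², giving 1: 158.42; 2: 7.06; 3: 33.85; 4: 132.89.
Overall E[X²] = 0.34·158.42 + 0.18·7.06 + 0.22·33.85 + 0.26·132.89 = 97.132.

97.1320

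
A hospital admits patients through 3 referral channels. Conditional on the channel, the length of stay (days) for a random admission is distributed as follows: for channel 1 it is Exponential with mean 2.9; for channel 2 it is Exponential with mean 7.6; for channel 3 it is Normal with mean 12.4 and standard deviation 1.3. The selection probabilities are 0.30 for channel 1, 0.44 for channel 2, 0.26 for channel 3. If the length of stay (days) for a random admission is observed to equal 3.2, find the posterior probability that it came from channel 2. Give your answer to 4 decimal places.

0.5255

Likelihoods f(3.2 | ·): 1: 0.114388; 2: 0.0863626; 3: 4.08899e-12.
Posterior ∝ prior × likelihood. Numerator for 2: 0.44·0.0863626 = 0.0379995.
Normalizing constant: 0.3·0.114388 + 0.44·0.0863626 + 0.26·4.08899e-12 = 0.0723159.
P(2 | observation) = 0.0379995 / 0.0723159 = 0.525466.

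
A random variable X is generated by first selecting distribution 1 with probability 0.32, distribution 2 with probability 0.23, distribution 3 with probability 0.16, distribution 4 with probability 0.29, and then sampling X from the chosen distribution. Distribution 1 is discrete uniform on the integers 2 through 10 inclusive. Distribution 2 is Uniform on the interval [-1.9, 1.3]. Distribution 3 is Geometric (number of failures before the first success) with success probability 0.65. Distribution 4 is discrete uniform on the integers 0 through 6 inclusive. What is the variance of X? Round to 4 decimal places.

Per component, 1: μ=6, E[X²]=42.6667; 2: μ=-0.3, E[X²]=0.943333; 3: μ=0.538462, E[X²]=1.11834; 4: μ=3, E[X²]=13.
E[X] = 0.32·6 + 0.23·-0.3 + 0.16·0.538462 + 0.29·3 = 2.80715.
E[X²] = 0.32·42.6667 + 0.23·0.943333 + 0.16·1.11834 + 0.29·13 = 17.8192.
Var(X) = E[X²] − (E[X])² = 17.8192 − 7.88011 = 9.93912.

9.9391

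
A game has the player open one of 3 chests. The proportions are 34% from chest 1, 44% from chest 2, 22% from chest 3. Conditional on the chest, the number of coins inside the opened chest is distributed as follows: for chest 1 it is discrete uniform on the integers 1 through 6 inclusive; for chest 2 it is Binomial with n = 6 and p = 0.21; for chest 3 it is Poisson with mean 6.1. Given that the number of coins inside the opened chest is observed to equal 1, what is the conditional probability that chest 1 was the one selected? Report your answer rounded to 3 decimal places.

Likelihoods P(X=1 | ·): 1: 0.166667; 2: 0.387709; 3: 0.0136815.
Posterior ∝ prior × likelihood. Numerator for 1: 0.34·0.166667 = 0.0566667.
Normalizing constant: 0.34·0.166667 + 0.44·0.387709 + 0.22·0.0136815 = 0.230269.
P(1 | observation) = 0.0566667 / 0.230269 = 0.246089.

0.246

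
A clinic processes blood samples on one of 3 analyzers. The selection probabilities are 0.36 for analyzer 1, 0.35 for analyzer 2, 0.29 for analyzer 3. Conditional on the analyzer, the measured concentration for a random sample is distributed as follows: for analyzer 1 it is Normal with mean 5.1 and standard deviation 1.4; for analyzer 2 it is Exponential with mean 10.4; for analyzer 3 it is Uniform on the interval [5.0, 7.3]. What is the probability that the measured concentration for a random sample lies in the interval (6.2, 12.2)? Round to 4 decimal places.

Conditional on each analyzer, P(6.2 < X < 12.2): 1: 0.216017; 2: 0.241513; 3: 0.478261.
By total probability, P(6.2 < X < 12.2) = 0.36·0.216017 + 0.35·0.241513 + 0.29·0.478261 = 0.300991.

0.3010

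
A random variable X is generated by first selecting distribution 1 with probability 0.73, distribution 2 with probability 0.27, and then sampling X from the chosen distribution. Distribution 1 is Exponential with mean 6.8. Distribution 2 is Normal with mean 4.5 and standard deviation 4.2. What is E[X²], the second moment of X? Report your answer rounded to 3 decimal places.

77.741

For each component E[X²] = Var + (mean)², giving 1: 92.48; 2: 37.89.
Overall E[X²] = 0.73·92.48 + 0.27·37.89 = 77.7407.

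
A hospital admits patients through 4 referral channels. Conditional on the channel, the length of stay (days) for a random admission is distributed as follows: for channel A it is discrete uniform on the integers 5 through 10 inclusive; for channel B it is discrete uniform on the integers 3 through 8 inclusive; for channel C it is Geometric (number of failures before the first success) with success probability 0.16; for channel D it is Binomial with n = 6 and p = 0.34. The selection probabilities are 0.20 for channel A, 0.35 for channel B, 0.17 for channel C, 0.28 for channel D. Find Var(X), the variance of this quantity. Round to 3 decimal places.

11.348

Per component, A: μ=7.5, E[X²]=59.1667; B: μ=5.5, E[X²]=33.1667; C: μ=5.25, E[X²]=60.375; D: μ=2.04, E[X²]=5.508.
E[X] = 0.2·7.5 + 0.35·5.5 + 0.17·5.25 + 0.28·2.04 = 4.8887.
E[X²] = 0.2·59.1667 + 0.35·33.1667 + 0.17·60.375 + 0.28·5.508 = 35.2477.
Var(X) = E[X²] − (E[X])² = 35.2477 − 23.8994 = 11.3483.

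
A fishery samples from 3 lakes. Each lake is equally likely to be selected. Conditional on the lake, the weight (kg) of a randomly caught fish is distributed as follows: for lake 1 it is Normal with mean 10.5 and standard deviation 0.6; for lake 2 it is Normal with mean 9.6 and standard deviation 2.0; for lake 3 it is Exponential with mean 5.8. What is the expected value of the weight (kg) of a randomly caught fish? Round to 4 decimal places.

8.6333

Component means — 1: 10.5; 2: 9.6; 3: 5.8.
E[X] = 0.333333·10.5 + 0.333333·9.6 + 0.333333·5.8 = 8.63333.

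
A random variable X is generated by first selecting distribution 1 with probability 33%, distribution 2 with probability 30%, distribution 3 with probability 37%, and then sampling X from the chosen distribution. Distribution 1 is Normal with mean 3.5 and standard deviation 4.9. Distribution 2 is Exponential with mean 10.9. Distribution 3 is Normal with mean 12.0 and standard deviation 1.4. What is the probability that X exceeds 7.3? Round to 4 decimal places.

0.5957

Conditional on each component, P(X > 7.3): 1: 0.219019; 2: 0.511849; 3: 0.999606.
By total probability, P(X > 7.3) = 0.33·0.219019 + 0.3·0.511849 + 0.37·0.999606 = 0.595685.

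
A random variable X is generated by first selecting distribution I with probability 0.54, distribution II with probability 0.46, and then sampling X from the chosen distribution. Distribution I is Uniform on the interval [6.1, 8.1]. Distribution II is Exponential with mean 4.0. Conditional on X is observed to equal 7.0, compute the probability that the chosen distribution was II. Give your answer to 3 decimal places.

0.069

Likelihoods f(7.0 | ·): I: 0.5; II: 0.0434435.
Posterior ∝ prior × likelihood. Numerator for II: 0.46·0.0434435 = 0.019984.
Normalizing constant: 0.54·0.5 + 0.46·0.0434435 = 0.289984.
P(II | observation) = 0.019984 / 0.289984 = 0.0689142.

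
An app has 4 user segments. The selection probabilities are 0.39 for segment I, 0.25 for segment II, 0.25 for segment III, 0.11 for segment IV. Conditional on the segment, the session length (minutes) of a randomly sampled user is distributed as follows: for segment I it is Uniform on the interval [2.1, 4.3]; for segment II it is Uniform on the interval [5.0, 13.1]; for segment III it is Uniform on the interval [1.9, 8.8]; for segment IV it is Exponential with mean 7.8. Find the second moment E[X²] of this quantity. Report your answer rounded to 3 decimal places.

For each component E[X²] = Var + (mean)², giving I: 10.6433; II: 87.37; III: 32.59; IV: 121.68.
Overall E[X²] = 0.39·10.6433 + 0.25·87.37 + 0.25·32.59 + 0.11·121.68 = 47.5257.

47.526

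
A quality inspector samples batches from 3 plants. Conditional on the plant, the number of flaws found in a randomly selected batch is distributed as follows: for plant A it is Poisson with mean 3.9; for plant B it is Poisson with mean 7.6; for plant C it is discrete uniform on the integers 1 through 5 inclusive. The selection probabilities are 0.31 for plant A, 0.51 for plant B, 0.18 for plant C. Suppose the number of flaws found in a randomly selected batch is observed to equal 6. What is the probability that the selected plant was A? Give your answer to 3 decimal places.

0.310

Likelihoods P(X=6 | ·): A: 0.0989251; B: 0.13394; C: 0.
Posterior ∝ prior × likelihood. Numerator for A: 0.31·0.0989251 = 0.0306668.
Normalizing constant: 0.31·0.0989251 + 0.51·0.13394 + 0.18·0 = 0.0989763.
P(A | observation) = 0.0306668 / 0.0989763 = 0.30984.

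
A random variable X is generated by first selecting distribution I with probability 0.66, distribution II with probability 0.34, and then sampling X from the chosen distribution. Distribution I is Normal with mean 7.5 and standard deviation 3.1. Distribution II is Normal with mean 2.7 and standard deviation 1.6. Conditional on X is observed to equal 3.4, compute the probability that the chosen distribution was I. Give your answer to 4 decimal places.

0.3150

Likelihoods f(3.4 | ·): I: 0.0536674; II: 0.226583.
Posterior ∝ prior × likelihood. Numerator for I: 0.66·0.0536674 = 0.0354205.
Normalizing constant: 0.66·0.0536674 + 0.34·0.226583 = 0.112459.
P(I | observation) = 0.0354205 / 0.112459 = 0.314964.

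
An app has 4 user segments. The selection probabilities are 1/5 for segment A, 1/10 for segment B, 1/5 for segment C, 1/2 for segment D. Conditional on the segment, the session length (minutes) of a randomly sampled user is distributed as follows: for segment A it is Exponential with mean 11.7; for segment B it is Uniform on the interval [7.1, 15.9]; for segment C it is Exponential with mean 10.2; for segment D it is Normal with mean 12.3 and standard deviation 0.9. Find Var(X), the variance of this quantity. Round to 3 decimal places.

49.870

Per component, A: μ=11.7, E[X²]=273.78; B: μ=11.5, E[X²]=138.703; C: μ=10.2, E[X²]=208.08; D: μ=12.3, E[X²]=152.1.
E[X] = 0.2·11.7 + 0.1·11.5 + 0.2·10.2 + 0.5·12.3 = 11.68.
E[X²] = 0.2·273.78 + 0.1·138.703 + 0.2·208.08 + 0.5·152.1 = 186.292.
Var(X) = E[X²] − (E[X])² = 186.292 − 136.422 = 49.8699.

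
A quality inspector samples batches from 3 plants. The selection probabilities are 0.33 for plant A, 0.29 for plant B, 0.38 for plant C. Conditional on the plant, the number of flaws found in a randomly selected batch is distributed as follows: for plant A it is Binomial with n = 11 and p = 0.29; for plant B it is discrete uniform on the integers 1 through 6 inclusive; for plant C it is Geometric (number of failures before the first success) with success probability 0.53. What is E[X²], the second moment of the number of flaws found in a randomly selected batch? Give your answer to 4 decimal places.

For each component E[X²] = Var + (mean)², giving A: 12.441; B: 15.1667; C: 2.45959.
Overall E[X²] = 0.33·12.441 + 0.29·15.1667 + 0.38·2.45959 = 9.43851.

9.4385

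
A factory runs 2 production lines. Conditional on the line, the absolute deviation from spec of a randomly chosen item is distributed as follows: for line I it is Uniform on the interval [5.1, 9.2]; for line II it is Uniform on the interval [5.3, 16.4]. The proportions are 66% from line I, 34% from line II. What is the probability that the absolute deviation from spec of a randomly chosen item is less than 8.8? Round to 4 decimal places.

Conditional on each line, P(X < 8.8): I: 0.902439; II: 0.315315.
By total probability, P(X < 8.8) = 0.66·0.902439 + 0.34·0.315315 = 0.702817.

0.7028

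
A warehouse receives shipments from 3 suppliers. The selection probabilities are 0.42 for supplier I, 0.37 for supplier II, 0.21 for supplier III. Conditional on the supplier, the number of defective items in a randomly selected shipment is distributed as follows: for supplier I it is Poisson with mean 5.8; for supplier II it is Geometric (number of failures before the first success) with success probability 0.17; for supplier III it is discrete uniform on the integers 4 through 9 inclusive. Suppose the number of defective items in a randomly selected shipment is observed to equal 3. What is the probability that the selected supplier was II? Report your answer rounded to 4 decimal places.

0.4652

Likelihoods P(X=3 | ·): I: 0.098452; II: 0.0972038; III: 0.
Posterior ∝ prior × likelihood. Numerator for II: 0.37·0.0972038 = 0.0359654.
Normalizing constant: 0.42·0.098452 + 0.37·0.0972038 + 0.21·0 = 0.0773153.
P(II | observation) = 0.0359654 / 0.0773153 = 0.465179.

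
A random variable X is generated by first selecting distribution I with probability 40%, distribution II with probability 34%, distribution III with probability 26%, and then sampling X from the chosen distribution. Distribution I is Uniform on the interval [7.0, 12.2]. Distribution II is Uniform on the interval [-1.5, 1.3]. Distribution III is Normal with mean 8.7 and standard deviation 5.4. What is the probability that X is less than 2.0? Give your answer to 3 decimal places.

Conditional on each component, P(X < 2.0): I: 0; II: 1; III: 0.107351.
By total probability, P(X < 2.0) = 0.4·0 + 0.34·1 + 0.26·0.107351 = 0.367911.

0.368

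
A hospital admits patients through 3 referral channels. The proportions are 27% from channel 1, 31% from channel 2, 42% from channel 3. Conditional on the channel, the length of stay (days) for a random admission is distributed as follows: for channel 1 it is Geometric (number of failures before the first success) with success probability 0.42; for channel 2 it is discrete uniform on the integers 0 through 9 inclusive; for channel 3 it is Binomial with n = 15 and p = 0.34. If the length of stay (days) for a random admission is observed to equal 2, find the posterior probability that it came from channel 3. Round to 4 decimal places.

Likelihoods P(X=2 | ·): 1: 0.141288; 2: 0.1; 3: 0.0547291.
Posterior ∝ prior × likelihood. Numerator for 3: 0.42·0.0547291 = 0.0229862.
Normalizing constant: 0.27·0.141288 + 0.31·0.1 + 0.42·0.0547291 = 0.092134.
P(3 | observation) = 0.0229862 / 0.092134 = 0.249487.

0.2495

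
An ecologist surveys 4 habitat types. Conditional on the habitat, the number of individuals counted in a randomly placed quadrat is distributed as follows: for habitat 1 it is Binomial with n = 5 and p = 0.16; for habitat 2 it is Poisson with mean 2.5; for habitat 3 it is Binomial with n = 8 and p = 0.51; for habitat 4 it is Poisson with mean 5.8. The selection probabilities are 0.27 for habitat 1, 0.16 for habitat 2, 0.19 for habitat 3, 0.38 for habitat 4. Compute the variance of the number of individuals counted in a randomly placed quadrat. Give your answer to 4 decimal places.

Per component, 1: μ=0.8, E[X²]=1.312; 2: μ=2.5, E[X²]=8.75; 3: μ=4.08, E[X²]=18.6456; 4: μ=5.8, E[X²]=39.44.
E[X] = 0.27·0.8 + 0.16·2.5 + 0.19·4.08 + 0.38·5.8 = 3.5952.
E[X²] = 0.27·1.312 + 0.16·8.75 + 0.19·18.6456 + 0.38·39.44 = 20.2841.
Var(X) = E[X²] − (E[X])² = 20.2841 − 12.9255 = 7.35864.

7.3586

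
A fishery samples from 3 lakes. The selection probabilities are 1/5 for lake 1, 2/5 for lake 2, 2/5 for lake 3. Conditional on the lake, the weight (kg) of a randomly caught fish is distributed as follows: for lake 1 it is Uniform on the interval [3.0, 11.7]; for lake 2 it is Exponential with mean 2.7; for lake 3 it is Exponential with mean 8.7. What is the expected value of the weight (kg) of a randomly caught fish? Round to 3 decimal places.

6.030

Component means — 1: 7.35; 2: 2.7; 3: 8.7.
E[X] = 0.2·7.35 + 0.4·2.7 + 0.4·8.7 = 6.03.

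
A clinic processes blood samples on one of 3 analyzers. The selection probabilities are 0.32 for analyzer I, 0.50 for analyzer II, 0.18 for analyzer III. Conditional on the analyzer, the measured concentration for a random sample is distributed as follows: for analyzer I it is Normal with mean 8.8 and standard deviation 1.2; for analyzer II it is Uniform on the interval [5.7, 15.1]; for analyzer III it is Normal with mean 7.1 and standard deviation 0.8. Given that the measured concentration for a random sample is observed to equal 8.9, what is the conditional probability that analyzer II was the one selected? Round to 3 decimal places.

Likelihoods f(8.9 | ·): I: 0.3313; II: 0.106383; III: 0.0396746.
Posterior ∝ prior × likelihood. Numerator for II: 0.5·0.106383 = 0.0531915.
Normalizing constant: 0.32·0.3313 + 0.5·0.106383 + 0.18·0.0396746 = 0.166349.
P(II | observation) = 0.0531915 / 0.166349 = 0.319759.

0.320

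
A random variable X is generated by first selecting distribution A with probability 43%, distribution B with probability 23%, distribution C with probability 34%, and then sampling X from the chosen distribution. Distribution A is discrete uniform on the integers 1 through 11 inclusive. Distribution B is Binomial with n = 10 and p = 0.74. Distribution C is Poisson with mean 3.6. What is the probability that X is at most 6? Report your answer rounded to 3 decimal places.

Conditional on each component, P(X ≤ 6): A: 0.545455; B: 0.247935; C: 0.926727.
By total probability, P(X ≤ 6) = 0.43·0.545455 + 0.23·0.247935 + 0.34·0.926727 = 0.606658.

0.607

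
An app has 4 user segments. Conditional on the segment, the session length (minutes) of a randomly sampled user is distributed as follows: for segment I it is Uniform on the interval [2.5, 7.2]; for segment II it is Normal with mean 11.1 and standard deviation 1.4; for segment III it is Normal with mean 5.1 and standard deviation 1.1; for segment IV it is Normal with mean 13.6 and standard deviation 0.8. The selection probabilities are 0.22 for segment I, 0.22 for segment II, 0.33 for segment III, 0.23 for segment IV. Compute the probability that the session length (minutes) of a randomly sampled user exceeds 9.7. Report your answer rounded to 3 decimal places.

0.415

Conditional on each segment, P(X > 9.7): I: 0; II: 0.841345; III: 1.44594e-05; IV: 0.999999.
By total probability, P(X > 9.7) = 0.22·0 + 0.22·0.841345 + 0.33·1.44594e-05 + 0.23·0.999999 = 0.4151.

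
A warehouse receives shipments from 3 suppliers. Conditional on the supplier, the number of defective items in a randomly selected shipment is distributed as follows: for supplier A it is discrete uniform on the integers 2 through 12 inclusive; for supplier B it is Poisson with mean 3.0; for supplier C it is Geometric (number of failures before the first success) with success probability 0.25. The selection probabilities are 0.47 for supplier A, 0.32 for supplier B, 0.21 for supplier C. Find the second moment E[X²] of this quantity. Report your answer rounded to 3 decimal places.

35.980

For each component E[X²] = Var + (mean)², giving A: 59; B: 12; C: 21.
Overall E[X²] = 0.47·59 + 0.32·12 + 0.21·21 = 35.98.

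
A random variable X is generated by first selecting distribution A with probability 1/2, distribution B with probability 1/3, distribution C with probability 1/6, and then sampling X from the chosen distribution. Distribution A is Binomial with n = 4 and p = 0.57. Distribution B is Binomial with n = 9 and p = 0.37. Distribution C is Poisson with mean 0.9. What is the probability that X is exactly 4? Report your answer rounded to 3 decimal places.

0.133

Conditional on each component, P(X = 4): A: 0.10556; B: 0.234358; C: 0.0111146.
By total probability, P(X = 4) = 0.5·0.10556 + 0.333333·0.234358 + 0.166667·0.0111146 = 0.132752.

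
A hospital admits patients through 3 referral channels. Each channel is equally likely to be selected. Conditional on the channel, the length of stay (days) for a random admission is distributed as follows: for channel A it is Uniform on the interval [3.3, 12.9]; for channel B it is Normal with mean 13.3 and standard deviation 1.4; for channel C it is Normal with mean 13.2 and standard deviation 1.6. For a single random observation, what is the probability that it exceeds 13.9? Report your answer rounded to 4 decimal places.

Conditional on each channel, P(X > 13.9): A: 0; B: 0.334118; C: 0.330874.
By total probability, P(X > 13.9) = 0.333333·0 + 0.333333·0.334118 + 0.333333·0.330874 = 0.221664.

0.2217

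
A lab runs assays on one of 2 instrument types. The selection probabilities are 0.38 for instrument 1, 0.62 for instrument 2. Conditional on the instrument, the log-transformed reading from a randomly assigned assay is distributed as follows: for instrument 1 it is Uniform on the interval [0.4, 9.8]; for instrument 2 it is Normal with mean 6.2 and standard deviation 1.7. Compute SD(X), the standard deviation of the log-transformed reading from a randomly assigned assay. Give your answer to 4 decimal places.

Per component, 1: μ=5.1, E[X²]=33.3733; 2: μ=6.2, E[X²]=41.33.
E[X] = 0.38·5.1 + 0.62·6.2 = 5.782.
E[X²] = 0.38·33.3733 + 0.62·41.33 = 38.3065.
Var(X) = E[X²] − (E[X])² = 38.3065 − 33.4315 = 4.87494.
SD(X) = √4.87494 = 2.20793.

2.2079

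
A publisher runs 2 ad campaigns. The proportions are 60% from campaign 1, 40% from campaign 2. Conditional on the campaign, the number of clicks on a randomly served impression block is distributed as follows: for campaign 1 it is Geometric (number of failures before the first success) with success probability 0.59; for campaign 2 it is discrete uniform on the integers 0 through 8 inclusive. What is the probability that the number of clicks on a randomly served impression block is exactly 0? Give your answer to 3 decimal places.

Conditional on each campaign, P(X = 0): 1: 0.59; 2: 0.111111.
By total probability, P(X = 0) = 0.6·0.59 + 0.4·0.111111 = 0.398444.

0.398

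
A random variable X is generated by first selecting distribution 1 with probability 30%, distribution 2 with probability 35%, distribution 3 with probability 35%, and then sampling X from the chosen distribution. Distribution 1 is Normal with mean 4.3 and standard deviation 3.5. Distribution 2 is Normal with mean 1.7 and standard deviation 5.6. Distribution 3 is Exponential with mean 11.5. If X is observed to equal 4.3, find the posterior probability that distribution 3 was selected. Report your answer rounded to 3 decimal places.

Likelihoods f(4.3 | ·): 1: 0.113984; 2: 0.0639607; 3: 0.0598293.
Posterior ∝ prior × likelihood. Numerator for 3: 0.35·0.0598293 = 0.0209402.
Normalizing constant: 0.3·0.113984 + 0.35·0.0639607 + 0.35·0.0598293 = 0.0775216.
P(3 | observation) = 0.0209402 / 0.0775216 = 0.270122.

0.270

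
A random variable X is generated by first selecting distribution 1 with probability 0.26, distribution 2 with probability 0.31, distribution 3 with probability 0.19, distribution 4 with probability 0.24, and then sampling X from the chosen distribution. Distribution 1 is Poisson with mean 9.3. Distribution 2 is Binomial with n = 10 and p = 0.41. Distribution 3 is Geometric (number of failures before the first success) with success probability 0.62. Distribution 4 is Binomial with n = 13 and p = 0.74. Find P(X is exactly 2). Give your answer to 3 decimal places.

0.052

Conditional on each component, P(X = 2): 1: 0.00395364; 2: 0.11107; 3: 0.089528; 4: 1.56771e-05.
By total probability, P(X = 2) = 0.26·0.00395364 + 0.31·0.11107 + 0.19·0.089528 + 0.24·1.56771e-05 = 0.0524737.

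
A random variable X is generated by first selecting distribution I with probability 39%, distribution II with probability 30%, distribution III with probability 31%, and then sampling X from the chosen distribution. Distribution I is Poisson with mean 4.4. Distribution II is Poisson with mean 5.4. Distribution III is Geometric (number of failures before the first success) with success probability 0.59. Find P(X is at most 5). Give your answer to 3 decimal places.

0.753

Conditional on each component, P(X ≤ 5): I: 0.719912; II: 0.546132; III: 0.99525.
By total probability, P(X ≤ 5) = 0.39·0.719912 + 0.3·0.546132 + 0.31·0.99525 = 0.753133.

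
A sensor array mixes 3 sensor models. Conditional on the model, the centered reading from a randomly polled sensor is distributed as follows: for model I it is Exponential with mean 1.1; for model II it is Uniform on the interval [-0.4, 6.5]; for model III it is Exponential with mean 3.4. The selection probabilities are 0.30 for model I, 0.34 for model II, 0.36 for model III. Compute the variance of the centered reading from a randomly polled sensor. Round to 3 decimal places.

6.848

Per component, I: μ=1.1, E[X²]=2.42; II: μ=3.05, E[X²]=13.27; III: μ=3.4, E[X²]=23.12.
E[X] = 0.3·1.1 + 0.34·3.05 + 0.36·3.4 = 2.591.
E[X²] = 0.3·2.42 + 0.34·13.27 + 0.36·23.12 = 13.561.
Var(X) = E[X²] − (E[X])² = 13.561 − 6.71328 = 6.84772.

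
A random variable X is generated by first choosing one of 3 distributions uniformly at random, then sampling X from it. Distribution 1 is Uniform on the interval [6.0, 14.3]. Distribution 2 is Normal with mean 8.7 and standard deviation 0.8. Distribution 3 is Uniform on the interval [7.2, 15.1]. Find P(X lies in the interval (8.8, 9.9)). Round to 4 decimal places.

0.2184

Conditional on each component, P(8.8 < X < 9.9): 1: 0.13253; 2: 0.383455; 3: 0.139241.
By total probability, P(8.8 < X < 9.9) = 0.333333·0.13253 + 0.333333·0.383455 + 0.333333·0.139241 = 0.218408.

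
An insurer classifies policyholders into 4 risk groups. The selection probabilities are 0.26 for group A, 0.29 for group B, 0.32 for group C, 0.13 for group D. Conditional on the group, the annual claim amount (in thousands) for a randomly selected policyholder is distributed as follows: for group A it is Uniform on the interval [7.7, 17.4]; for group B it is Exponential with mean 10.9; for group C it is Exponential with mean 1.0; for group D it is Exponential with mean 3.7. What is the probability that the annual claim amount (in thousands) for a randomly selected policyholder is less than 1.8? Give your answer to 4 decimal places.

Conditional on each group, P(X < 1.8): A: 0; B: 0.152223; C: 0.834701; D: 0.385217.
By total probability, P(X < 1.8) = 0.26·0 + 0.29·0.152223 + 0.32·0.834701 + 0.13·0.385217 = 0.361327.

0.3613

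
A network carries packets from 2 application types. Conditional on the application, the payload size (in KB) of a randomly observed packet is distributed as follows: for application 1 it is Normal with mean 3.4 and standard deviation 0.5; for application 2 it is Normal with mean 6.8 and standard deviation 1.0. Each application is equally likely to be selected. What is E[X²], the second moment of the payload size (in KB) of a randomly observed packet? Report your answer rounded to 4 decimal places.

29.5250

For each component E[X²] = Var + (mean)², giving 1: 11.81; 2: 47.24.
Overall E[X²] = 0.5·11.81 + 0.5·47.24 = 29.525.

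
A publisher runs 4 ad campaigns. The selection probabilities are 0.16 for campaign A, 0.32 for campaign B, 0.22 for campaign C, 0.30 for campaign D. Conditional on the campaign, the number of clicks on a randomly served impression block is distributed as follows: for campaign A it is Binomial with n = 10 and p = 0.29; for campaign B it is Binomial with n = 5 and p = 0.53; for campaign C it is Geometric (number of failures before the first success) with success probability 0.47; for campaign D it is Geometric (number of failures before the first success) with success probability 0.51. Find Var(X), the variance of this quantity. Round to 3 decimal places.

Per component, A: μ=2.9, E[X²]=10.469; B: μ=2.65, E[X²]=8.268; C: μ=1.12766, E[X²]=3.67089; D: μ=0.960784, E[X²]=2.807.
E[X] = 0.16·2.9 + 0.32·2.65 + 0.22·1.12766 + 0.3·0.960784 = 1.84832.
E[X²] = 0.16·10.469 + 0.32·8.268 + 0.22·3.67089 + 0.3·2.807 = 5.9705.
Var(X) = E[X²] − (E[X])² = 5.9705 − 3.41629 = 2.55421.

2.554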